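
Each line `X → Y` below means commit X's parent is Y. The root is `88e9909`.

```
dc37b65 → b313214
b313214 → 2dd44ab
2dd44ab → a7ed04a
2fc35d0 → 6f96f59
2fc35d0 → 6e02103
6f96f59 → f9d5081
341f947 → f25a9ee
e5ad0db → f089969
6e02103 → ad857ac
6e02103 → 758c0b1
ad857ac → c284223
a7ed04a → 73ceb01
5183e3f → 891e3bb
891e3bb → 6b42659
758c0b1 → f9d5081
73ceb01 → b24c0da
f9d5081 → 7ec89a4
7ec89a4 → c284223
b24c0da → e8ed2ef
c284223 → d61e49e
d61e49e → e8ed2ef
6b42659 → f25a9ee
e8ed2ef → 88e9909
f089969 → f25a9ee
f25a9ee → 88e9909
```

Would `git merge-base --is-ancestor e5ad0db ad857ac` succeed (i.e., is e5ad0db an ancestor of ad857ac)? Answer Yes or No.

Ancestors of ad857ac: {88e9909, ad857ac, c284223, d61e49e, e8ed2ef}.
e5ad0db is not in that set, so it is not an ancestor of ad857ac.

No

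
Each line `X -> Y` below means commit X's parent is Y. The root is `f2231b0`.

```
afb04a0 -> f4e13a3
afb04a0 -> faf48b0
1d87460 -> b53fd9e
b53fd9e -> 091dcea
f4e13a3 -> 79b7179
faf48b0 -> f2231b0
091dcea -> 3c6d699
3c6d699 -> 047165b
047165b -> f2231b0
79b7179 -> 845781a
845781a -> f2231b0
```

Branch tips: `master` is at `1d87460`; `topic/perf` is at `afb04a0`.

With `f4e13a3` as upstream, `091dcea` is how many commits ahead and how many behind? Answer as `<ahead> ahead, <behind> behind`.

Reachable from 091dcea: {047165b, 091dcea, 3c6d699, f2231b0}.
Reachable from f4e13a3: {79b7179, 845781a, f2231b0, f4e13a3}.
Only in 091dcea's history (ahead): {047165b, 091dcea, 3c6d699} — 3.
Only in f4e13a3's history (behind): {79b7179, 845781a, f4e13a3} — 3.

3 ahead, 3 behind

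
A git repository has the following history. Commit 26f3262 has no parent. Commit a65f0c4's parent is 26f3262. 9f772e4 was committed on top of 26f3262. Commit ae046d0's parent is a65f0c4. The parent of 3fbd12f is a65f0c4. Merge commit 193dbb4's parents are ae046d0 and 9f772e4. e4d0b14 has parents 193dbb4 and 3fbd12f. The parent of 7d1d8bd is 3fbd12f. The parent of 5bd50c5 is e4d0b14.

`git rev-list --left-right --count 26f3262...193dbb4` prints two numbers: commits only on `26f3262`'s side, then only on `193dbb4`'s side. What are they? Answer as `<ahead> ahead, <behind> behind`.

0 ahead, 4 behind

Reachable from 26f3262: {26f3262}.
Reachable from 193dbb4: {193dbb4, 26f3262, 9f772e4, a65f0c4, ae046d0}.
Only in 26f3262's history (ahead): {} — 0.
Only in 193dbb4's history (behind): {193dbb4, 9f772e4, a65f0c4, ae046d0} — 4.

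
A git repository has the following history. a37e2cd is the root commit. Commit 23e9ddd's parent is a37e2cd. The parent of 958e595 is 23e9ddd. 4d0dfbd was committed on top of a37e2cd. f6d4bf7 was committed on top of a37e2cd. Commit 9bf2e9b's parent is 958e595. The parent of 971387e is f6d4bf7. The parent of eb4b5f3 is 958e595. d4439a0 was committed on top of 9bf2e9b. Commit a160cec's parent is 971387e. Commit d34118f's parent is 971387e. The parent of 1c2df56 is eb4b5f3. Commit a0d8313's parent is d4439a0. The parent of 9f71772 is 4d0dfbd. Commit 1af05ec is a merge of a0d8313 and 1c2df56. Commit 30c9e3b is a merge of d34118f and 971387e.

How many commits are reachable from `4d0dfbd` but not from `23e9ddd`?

1

Reachable from 4d0dfbd: {4d0dfbd, a37e2cd}.
Reachable from 23e9ddd: {23e9ddd, a37e2cd}.
In 4d0dfbd's history but not 23e9ddd's: {4d0dfbd} — 1 commit.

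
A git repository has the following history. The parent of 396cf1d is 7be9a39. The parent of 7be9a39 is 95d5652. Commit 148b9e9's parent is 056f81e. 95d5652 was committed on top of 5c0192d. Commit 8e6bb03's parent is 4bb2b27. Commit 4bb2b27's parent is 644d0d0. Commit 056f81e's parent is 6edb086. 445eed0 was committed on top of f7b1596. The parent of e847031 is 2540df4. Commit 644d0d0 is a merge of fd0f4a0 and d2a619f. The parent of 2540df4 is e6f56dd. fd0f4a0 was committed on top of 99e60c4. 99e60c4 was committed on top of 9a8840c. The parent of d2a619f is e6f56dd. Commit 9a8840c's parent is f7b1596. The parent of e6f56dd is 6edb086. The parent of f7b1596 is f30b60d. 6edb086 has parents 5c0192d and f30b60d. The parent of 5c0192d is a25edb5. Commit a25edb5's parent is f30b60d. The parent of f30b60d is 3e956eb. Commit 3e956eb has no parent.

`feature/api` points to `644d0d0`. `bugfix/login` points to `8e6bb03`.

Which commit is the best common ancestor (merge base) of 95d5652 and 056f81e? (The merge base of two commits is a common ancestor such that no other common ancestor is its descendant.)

Ancestors of 95d5652: {3e956eb, 5c0192d, 95d5652, a25edb5, f30b60d}.
Ancestors of 056f81e: {056f81e, 3e956eb, 5c0192d, 6edb086, a25edb5, f30b60d}.
Common ancestors: {3e956eb, 5c0192d, a25edb5, f30b60d}.
Among these, 5c0192d is not an ancestor of any other common ancestor — it is the merge base.

5c0192d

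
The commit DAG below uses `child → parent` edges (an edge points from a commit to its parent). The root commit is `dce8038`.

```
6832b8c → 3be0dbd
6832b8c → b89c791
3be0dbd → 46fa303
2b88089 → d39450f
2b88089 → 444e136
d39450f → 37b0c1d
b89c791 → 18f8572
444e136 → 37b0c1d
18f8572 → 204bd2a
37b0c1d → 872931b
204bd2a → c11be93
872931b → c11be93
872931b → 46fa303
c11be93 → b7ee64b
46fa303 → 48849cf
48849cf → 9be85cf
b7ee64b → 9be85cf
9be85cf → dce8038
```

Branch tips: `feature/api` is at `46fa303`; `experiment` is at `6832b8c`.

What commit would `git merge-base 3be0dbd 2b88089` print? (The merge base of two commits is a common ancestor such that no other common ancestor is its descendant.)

Ancestors of 3be0dbd: {3be0dbd, 46fa303, 48849cf, 9be85cf, dce8038}.
Ancestors of 2b88089: {2b88089, 37b0c1d, 444e136, 46fa303, 48849cf, 872931b, 9be85cf, b7ee64b, c11be93, d39450f, dce8038}.
Common ancestors: {46fa303, 48849cf, 9be85cf, dce8038}.
Among these, 46fa303 is not an ancestor of any other common ancestor — it is the merge base.

46fa303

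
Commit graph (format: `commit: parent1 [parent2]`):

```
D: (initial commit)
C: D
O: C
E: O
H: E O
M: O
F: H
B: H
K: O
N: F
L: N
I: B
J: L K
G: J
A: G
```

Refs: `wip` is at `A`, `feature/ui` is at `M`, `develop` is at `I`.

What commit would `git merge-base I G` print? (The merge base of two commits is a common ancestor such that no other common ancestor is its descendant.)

Ancestors of I: {B, C, D, E, H, I, O}.
Ancestors of G: {C, D, E, F, G, H, J, K, L, N, O}.
Common ancestors: {C, D, E, H, O}.
Among these, H is not an ancestor of any other common ancestor — it is the merge base.

H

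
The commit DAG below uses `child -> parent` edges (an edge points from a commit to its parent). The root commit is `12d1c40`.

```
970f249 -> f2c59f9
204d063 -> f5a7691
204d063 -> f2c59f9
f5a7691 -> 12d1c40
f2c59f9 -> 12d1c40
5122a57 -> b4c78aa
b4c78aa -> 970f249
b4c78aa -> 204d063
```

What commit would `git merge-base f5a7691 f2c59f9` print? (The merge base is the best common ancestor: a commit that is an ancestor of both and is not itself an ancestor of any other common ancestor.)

Ancestors of f5a7691: {12d1c40, f5a7691}.
Ancestors of f2c59f9: {12d1c40, f2c59f9}.
Common ancestors: {12d1c40}.
The only common ancestor is 12d1c40, so it is the merge base.

12d1c40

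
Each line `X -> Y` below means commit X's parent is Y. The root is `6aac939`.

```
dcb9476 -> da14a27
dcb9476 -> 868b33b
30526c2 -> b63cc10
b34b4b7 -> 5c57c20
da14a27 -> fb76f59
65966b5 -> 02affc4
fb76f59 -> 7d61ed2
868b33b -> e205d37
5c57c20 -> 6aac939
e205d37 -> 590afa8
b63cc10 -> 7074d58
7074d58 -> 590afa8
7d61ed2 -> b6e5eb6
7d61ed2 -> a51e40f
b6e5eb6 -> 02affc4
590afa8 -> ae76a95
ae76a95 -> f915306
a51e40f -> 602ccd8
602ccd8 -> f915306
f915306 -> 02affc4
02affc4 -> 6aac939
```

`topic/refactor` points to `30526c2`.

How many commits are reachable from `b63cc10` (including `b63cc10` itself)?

7

Walking parent pointers from b63cc10: reachable set = {02affc4, 590afa8, 6aac939, 7074d58, ae76a95, b63cc10, f915306}.
That is 7 commits.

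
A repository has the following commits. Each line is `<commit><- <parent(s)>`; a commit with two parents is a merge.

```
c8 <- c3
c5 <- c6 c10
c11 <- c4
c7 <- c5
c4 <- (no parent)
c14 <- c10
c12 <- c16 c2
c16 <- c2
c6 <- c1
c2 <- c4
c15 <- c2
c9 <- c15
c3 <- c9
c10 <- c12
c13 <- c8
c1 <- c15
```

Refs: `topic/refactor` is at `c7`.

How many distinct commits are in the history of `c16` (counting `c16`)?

3

Walking parent pointers from c16: reachable set = {c16, c2, c4}.
That is 3 commits.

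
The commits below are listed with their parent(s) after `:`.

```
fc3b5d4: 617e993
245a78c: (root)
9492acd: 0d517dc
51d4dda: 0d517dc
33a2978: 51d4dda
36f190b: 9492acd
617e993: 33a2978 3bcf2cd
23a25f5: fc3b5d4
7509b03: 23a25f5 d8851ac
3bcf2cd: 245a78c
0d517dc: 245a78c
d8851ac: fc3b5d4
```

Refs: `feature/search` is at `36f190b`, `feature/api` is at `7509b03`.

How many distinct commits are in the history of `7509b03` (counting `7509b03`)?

10

Walking parent pointers from 7509b03: reachable set = {0d517dc, 23a25f5, 245a78c, 33a2978, 3bcf2cd, 51d4dda, 617e993, 7509b03, d8851ac, fc3b5d4}.
That is 10 commits.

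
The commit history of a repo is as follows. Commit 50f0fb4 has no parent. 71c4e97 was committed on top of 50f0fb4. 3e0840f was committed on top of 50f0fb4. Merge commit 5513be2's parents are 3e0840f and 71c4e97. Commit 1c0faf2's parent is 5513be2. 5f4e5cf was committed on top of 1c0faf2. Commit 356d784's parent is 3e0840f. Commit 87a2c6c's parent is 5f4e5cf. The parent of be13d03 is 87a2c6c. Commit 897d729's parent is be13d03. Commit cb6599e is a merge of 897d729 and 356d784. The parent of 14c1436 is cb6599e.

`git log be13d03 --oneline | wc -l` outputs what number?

Walking parent pointers from be13d03: reachable set = {1c0faf2, 3e0840f, 50f0fb4, 5513be2, 5f4e5cf, 71c4e97, 87a2c6c, be13d03}.
That is 8 commits.

8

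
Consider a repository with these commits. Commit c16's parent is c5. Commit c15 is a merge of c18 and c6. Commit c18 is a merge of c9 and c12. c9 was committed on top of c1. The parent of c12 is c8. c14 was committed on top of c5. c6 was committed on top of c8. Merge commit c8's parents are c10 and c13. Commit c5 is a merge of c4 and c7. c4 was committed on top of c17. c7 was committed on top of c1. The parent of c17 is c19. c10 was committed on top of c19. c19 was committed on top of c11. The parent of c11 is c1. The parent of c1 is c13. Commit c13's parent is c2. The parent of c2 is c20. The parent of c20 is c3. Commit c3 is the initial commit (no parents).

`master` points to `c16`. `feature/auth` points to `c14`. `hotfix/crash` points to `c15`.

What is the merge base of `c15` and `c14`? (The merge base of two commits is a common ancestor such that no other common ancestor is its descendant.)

c19

Ancestors of c15: {c1, c10, c11, c12, c13, c15, c18, c19, c2, c20, c3, c6, c8, c9}.
Ancestors of c14: {c1, c11, c13, c14, c17, c19, c2, c20, c3, c4, c5, c7}.
Common ancestors: {c1, c11, c13, c19, c2, c20, c3}.
Among these, c19 is not an ancestor of any other common ancestor — it is the merge base.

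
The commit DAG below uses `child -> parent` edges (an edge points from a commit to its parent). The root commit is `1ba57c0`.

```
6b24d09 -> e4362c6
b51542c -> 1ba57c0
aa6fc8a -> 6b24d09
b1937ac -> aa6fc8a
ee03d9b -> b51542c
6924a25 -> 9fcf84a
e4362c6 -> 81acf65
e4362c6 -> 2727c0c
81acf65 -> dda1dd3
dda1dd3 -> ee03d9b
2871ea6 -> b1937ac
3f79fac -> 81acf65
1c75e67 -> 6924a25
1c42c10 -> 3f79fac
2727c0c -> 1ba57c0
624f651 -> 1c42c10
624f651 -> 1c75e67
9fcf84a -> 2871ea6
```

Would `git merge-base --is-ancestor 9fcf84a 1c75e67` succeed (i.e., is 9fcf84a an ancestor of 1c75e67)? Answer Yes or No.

Ancestors of 1c75e67 (commits reachable by following parents): {1ba57c0, 1c75e67, 2727c0c, 2871ea6, 6924a25, 6b24d09, 81acf65, 9fcf84a, aa6fc8a, b1937ac, b51542c, dda1dd3, e4362c6, ee03d9b}.
9fcf84a is in that set, so it is an ancestor of 1c75e67.

Yes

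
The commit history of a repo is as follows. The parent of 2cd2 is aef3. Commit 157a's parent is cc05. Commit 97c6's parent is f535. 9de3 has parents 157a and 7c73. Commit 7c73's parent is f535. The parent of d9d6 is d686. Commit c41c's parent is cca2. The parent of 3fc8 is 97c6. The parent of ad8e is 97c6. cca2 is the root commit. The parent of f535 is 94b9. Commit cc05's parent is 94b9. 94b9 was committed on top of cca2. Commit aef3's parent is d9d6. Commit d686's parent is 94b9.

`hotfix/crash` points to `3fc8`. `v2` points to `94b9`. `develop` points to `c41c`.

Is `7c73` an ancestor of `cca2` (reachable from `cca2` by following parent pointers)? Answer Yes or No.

Ancestors of cca2: {cca2}.
7c73 is not in that set, so it is not an ancestor of cca2.

No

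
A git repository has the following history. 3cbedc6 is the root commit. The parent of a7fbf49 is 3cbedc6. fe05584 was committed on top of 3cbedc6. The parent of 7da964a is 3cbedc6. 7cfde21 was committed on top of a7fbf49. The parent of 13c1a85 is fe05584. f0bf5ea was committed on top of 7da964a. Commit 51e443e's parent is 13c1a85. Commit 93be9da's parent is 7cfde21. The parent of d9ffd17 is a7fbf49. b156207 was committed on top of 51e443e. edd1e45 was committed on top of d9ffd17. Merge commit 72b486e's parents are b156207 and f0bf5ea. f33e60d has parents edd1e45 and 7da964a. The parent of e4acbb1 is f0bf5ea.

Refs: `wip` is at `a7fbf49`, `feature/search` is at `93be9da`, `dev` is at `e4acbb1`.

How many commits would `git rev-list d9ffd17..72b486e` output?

7

Reachable from 72b486e: {13c1a85, 3cbedc6, 51e443e, 72b486e, 7da964a, b156207, f0bf5ea, fe05584}.
Reachable from d9ffd17: {3cbedc6, a7fbf49, d9ffd17}.
In 72b486e's history but not d9ffd17's: {13c1a85, 51e443e, 72b486e, 7da964a, b156207, f0bf5ea, fe05584} — 7 commits.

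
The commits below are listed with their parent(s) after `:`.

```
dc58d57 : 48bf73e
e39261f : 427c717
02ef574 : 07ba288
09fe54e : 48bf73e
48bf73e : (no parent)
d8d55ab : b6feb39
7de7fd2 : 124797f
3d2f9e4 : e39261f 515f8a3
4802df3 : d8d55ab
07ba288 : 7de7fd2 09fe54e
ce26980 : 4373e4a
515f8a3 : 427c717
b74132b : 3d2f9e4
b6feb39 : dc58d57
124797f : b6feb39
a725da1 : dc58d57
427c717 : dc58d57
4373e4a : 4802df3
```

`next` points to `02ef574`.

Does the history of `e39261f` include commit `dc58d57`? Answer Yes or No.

Yes

Ancestors of e39261f (commits reachable by following parents): {427c717, 48bf73e, dc58d57, e39261f}.
dc58d57 is in that set, so it is an ancestor of e39261f.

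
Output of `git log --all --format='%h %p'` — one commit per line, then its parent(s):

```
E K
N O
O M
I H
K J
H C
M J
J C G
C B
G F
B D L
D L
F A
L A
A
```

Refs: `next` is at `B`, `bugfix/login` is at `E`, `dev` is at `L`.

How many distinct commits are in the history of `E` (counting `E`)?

Walking parent pointers from E: reachable set = {A, B, C, D, E, F, G, J, K, L}.
That is 10 commits.

10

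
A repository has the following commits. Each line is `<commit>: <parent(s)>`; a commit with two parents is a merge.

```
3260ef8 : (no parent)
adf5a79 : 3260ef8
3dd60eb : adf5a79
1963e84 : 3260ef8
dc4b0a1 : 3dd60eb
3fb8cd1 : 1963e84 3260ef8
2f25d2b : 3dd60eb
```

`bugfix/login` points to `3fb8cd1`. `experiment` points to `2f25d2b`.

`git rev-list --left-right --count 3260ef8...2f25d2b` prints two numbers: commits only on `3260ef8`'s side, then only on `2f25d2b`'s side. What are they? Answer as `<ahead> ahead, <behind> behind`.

0 ahead, 3 behind

Reachable from 3260ef8: {3260ef8}.
Reachable from 2f25d2b: {2f25d2b, 3260ef8, 3dd60eb, adf5a79}.
Only in 3260ef8's history (ahead): {} — 0.
Only in 2f25d2b's history (behind): {2f25d2b, 3dd60eb, adf5a79} — 3.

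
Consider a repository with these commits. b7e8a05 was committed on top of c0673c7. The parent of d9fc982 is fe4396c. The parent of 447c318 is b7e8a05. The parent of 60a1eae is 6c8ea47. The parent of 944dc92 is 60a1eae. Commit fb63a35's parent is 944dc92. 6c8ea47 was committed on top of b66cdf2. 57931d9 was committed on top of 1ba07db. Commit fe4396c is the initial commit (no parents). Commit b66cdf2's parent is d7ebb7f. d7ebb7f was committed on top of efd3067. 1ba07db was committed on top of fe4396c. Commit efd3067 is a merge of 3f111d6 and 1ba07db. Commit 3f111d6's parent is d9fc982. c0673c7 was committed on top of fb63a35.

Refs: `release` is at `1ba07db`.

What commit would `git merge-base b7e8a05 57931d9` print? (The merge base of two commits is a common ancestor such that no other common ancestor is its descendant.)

Ancestors of b7e8a05: {1ba07db, 3f111d6, 60a1eae, 6c8ea47, 944dc92, b66cdf2, b7e8a05, c0673c7, d7ebb7f, d9fc982, efd3067, fb63a35, fe4396c}.
Ancestors of 57931d9: {1ba07db, 57931d9, fe4396c}.
Common ancestors: {1ba07db, fe4396c}.
Among these, 1ba07db is not an ancestor of any other common ancestor — it is the merge base.

1ba07db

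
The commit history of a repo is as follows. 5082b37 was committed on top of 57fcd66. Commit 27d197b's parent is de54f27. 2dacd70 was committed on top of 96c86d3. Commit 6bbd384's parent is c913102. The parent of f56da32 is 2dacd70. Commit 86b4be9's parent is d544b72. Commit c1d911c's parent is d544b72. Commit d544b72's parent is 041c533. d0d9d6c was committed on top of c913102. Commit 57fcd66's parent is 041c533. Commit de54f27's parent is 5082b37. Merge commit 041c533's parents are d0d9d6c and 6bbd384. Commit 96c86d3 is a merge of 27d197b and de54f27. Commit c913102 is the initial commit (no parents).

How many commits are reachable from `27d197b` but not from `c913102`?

Reachable from 27d197b: {041c533, 27d197b, 5082b37, 57fcd66, 6bbd384, c913102, d0d9d6c, de54f27}.
Reachable from c913102: {c913102}.
In 27d197b's history but not c913102's: {041c533, 27d197b, 5082b37, 57fcd66, 6bbd384, d0d9d6c, de54f27} — 7 commits.

7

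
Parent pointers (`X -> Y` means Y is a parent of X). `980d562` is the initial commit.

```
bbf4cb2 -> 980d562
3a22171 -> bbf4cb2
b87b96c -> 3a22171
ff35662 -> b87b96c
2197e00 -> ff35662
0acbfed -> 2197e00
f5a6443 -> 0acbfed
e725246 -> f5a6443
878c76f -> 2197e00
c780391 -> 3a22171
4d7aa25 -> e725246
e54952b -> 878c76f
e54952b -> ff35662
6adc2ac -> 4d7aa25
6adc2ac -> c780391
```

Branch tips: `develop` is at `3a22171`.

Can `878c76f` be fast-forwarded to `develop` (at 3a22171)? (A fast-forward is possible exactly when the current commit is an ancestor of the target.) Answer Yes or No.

No

A fast-forward from 878c76f to 3a22171 is possible iff 878c76f is an ancestor of 3a22171.
Ancestors of 3a22171: {3a22171, 980d562, bbf4cb2}.
878c76f is not among them, so fast-forward is not possible.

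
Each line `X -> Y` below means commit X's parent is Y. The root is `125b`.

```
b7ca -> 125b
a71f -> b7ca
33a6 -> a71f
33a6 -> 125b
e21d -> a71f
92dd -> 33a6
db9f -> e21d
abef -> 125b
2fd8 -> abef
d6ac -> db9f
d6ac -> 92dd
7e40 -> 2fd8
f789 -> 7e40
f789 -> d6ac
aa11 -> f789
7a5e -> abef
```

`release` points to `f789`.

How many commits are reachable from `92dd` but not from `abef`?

4

Reachable from 92dd: {125b, 33a6, 92dd, a71f, b7ca}.
Reachable from abef: {125b, abef}.
In 92dd's history but not abef's: {33a6, 92dd, a71f, b7ca} — 4 commits.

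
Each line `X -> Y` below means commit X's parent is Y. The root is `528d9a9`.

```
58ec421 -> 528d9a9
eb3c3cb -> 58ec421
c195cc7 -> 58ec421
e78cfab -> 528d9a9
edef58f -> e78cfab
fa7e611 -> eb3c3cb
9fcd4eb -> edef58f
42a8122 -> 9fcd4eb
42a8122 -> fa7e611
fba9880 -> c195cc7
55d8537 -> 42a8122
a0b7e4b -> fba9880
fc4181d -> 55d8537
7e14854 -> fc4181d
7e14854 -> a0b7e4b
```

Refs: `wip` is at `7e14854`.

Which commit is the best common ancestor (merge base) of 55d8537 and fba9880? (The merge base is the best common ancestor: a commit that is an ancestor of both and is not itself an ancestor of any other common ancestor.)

58ec421

Ancestors of 55d8537: {42a8122, 528d9a9, 55d8537, 58ec421, 9fcd4eb, e78cfab, eb3c3cb, edef58f, fa7e611}.
Ancestors of fba9880: {528d9a9, 58ec421, c195cc7, fba9880}.
Common ancestors: {528d9a9, 58ec421}.
Among these, 58ec421 is not an ancestor of any other common ancestor — it is the merge base.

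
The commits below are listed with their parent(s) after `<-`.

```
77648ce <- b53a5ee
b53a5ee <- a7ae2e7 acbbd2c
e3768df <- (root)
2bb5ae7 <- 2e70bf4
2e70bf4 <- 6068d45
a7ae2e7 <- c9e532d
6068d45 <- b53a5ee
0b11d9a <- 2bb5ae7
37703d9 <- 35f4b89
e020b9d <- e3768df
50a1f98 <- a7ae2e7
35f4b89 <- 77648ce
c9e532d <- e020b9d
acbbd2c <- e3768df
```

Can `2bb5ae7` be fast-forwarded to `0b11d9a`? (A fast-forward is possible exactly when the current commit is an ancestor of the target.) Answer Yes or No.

A fast-forward from 2bb5ae7 to 0b11d9a is possible iff 2bb5ae7 is an ancestor of 0b11d9a.
Ancestors of 0b11d9a: {0b11d9a, 2bb5ae7, 2e70bf4, 6068d45, a7ae2e7, acbbd2c, b53a5ee, c9e532d, e020b9d, e3768df}.
2bb5ae7 is among them, so fast-forward is possible.

Yes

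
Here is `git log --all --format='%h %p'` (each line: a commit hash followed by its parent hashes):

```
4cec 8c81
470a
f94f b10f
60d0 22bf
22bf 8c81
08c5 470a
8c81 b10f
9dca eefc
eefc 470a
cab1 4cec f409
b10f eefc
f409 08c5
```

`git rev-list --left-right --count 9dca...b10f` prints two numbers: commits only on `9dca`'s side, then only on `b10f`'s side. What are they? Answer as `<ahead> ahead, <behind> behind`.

Reachable from 9dca: {470a, 9dca, eefc}.
Reachable from b10f: {470a, b10f, eefc}.
Only in 9dca's history (ahead): {9dca} — 1.
Only in b10f's history (behind): {b10f} — 1.

1 ahead, 1 behind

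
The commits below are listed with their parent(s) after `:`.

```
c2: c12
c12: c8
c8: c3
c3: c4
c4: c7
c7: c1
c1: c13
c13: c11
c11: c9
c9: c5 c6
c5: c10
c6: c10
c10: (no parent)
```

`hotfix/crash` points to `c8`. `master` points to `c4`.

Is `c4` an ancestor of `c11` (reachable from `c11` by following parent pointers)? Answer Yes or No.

Ancestors of c11: {c10, c11, c5, c6, c9}.
c4 is not in that set, so it is not an ancestor of c11.

No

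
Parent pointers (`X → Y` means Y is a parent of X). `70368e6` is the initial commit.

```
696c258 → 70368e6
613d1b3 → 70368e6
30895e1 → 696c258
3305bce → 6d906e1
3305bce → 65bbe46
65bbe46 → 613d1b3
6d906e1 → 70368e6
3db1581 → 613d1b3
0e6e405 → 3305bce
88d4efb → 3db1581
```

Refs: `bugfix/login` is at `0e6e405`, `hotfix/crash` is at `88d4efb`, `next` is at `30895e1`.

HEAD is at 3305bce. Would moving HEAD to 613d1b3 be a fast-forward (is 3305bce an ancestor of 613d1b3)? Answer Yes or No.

A fast-forward from 3305bce to 613d1b3 is possible iff 3305bce is an ancestor of 613d1b3.
Ancestors of 613d1b3: {613d1b3, 70368e6}.
3305bce is not among them, so fast-forward is not possible.

No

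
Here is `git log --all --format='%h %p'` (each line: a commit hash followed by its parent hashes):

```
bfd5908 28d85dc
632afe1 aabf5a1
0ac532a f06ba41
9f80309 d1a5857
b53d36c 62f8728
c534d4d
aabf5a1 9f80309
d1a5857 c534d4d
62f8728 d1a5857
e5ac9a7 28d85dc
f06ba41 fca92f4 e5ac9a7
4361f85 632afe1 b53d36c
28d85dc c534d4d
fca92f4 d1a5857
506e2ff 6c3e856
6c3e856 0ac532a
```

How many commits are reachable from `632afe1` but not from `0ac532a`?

3

Reachable from 632afe1: {632afe1, 9f80309, aabf5a1, c534d4d, d1a5857}.
Reachable from 0ac532a: {0ac532a, 28d85dc, c534d4d, d1a5857, e5ac9a7, f06ba41, fca92f4}.
In 632afe1's history but not 0ac532a's: {632afe1, 9f80309, aabf5a1} — 3 commits.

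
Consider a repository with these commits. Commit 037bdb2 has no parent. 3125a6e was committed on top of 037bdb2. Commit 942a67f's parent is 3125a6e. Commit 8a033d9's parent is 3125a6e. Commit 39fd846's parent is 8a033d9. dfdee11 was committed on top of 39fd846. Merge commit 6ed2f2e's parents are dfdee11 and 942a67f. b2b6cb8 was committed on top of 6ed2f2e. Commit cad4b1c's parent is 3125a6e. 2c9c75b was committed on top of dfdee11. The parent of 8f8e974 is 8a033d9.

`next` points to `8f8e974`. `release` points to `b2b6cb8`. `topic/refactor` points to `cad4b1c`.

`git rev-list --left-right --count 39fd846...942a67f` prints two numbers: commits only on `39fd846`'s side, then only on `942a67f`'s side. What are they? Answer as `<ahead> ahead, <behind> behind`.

Reachable from 39fd846: {037bdb2, 3125a6e, 39fd846, 8a033d9}.
Reachable from 942a67f: {037bdb2, 3125a6e, 942a67f}.
Only in 39fd846's history (ahead): {39fd846, 8a033d9} — 2.
Only in 942a67f's history (behind): {942a67f} — 1.

2 ahead, 1 behind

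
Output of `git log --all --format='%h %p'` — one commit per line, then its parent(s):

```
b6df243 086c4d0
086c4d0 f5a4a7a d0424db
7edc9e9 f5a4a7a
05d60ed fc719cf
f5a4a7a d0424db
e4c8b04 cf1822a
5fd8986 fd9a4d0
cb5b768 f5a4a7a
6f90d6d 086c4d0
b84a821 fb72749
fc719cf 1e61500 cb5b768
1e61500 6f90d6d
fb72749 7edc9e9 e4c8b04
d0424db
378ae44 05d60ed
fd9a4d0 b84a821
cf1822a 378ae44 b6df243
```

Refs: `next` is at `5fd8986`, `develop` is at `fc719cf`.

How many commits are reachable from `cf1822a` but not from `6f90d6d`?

7

Reachable from cf1822a: {05d60ed, 086c4d0, 1e61500, 378ae44, 6f90d6d, b6df243, cb5b768, cf1822a, d0424db, f5a4a7a, fc719cf}.
Reachable from 6f90d6d: {086c4d0, 6f90d6d, d0424db, f5a4a7a}.
In cf1822a's history but not 6f90d6d's: {05d60ed, 1e61500, 378ae44, b6df243, cb5b768, cf1822a, fc719cf} — 7 commits.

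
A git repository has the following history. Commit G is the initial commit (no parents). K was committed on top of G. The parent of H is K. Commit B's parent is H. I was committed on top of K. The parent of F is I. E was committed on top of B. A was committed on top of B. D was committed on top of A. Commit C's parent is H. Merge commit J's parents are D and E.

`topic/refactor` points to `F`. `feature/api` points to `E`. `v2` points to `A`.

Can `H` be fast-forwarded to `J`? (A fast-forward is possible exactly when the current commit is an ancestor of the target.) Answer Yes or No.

Yes

A fast-forward from H to J is possible iff H is an ancestor of J.
Ancestors of J: {A, B, D, E, G, H, J, K}.
H is among them, so fast-forward is possible.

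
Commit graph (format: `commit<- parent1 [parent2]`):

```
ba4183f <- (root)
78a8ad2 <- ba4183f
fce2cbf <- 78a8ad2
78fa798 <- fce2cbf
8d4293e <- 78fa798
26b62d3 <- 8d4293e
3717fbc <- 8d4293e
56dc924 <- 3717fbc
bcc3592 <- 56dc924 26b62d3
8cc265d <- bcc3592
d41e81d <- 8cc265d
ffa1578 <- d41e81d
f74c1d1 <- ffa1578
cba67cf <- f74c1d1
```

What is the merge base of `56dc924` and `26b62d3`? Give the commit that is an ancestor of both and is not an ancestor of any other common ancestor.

8d4293e

Ancestors of 56dc924: {3717fbc, 56dc924, 78a8ad2, 78fa798, 8d4293e, ba4183f, fce2cbf}.
Ancestors of 26b62d3: {26b62d3, 78a8ad2, 78fa798, 8d4293e, ba4183f, fce2cbf}.
Common ancestors: {78a8ad2, 78fa798, 8d4293e, ba4183f, fce2cbf}.
Among these, 8d4293e is not an ancestor of any other common ancestor — it is the merge base.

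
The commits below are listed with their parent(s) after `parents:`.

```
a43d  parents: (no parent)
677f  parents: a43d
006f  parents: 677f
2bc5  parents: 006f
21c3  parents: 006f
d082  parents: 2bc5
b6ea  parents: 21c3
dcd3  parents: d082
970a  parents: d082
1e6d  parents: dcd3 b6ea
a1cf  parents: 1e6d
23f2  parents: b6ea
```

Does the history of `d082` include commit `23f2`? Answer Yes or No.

No

Ancestors of d082: {006f, 2bc5, 677f, a43d, d082}.
23f2 is not in that set, so it is not an ancestor of d082.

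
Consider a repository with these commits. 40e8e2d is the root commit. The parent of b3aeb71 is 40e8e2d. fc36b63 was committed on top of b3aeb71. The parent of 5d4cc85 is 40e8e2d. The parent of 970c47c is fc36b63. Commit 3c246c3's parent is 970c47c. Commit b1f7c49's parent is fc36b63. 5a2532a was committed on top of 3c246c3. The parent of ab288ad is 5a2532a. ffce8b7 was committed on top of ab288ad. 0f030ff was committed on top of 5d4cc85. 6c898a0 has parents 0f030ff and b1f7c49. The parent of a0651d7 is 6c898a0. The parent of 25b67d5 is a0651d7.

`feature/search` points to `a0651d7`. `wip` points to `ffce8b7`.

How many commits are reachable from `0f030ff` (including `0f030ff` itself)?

Walking parent pointers from 0f030ff: reachable set = {0f030ff, 40e8e2d, 5d4cc85}.
That is 3 commits.

3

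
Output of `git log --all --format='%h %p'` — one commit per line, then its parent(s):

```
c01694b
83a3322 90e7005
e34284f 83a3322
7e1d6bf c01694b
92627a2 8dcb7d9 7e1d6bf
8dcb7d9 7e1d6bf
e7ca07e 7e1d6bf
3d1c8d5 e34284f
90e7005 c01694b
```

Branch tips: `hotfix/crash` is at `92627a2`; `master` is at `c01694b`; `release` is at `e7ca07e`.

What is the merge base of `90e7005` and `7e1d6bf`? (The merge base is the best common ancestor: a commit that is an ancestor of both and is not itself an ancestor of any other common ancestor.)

c01694b

Ancestors of 90e7005: {90e7005, c01694b}.
Ancestors of 7e1d6bf: {7e1d6bf, c01694b}.
Common ancestors: {c01694b}.
The only common ancestor is c01694b, so it is the merge base.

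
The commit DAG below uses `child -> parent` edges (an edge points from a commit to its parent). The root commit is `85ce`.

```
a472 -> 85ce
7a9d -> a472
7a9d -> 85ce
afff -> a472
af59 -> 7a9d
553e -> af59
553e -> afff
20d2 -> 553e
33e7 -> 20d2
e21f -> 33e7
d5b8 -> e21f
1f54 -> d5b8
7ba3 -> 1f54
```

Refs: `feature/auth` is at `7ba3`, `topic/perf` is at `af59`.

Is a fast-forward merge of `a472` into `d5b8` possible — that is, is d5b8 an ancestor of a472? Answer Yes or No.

A fast-forward from d5b8 to a472 is possible iff d5b8 is an ancestor of a472.
Ancestors of a472: {85ce, a472}.
d5b8 is not among them, so fast-forward is not possible.

No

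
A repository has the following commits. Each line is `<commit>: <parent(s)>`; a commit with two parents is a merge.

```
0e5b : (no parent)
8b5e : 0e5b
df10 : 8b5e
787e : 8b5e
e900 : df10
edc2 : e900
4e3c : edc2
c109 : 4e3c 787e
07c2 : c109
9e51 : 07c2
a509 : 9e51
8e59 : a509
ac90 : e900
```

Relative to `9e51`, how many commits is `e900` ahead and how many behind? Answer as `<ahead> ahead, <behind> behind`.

Reachable from e900: {0e5b, 8b5e, df10, e900}.
Reachable from 9e51: {07c2, 0e5b, 4e3c, 787e, 8b5e, 9e51, c109, df10, e900, edc2}.
Only in e900's history (ahead): {} — 0.
Only in 9e51's history (behind): {07c2, 4e3c, 787e, 9e51, c109, edc2} — 6.

0 ahead, 6 behind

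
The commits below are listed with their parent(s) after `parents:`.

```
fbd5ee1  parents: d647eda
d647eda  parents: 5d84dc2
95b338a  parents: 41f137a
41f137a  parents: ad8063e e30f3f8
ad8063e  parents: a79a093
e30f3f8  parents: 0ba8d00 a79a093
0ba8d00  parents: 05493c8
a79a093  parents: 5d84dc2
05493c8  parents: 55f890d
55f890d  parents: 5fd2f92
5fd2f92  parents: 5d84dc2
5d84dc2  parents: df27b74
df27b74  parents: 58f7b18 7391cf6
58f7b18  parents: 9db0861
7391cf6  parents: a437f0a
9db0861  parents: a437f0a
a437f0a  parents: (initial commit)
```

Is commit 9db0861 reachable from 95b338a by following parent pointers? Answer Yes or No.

Yes

Ancestors of 95b338a (commits reachable by following parents): {05493c8, 0ba8d00, 41f137a, 55f890d, 58f7b18, 5d84dc2, 5fd2f92, 7391cf6, 95b338a, 9db0861, a437f0a, a79a093, ad8063e, df27b74, e30f3f8}.
9db0861 is in that set, so it is an ancestor of 95b338a.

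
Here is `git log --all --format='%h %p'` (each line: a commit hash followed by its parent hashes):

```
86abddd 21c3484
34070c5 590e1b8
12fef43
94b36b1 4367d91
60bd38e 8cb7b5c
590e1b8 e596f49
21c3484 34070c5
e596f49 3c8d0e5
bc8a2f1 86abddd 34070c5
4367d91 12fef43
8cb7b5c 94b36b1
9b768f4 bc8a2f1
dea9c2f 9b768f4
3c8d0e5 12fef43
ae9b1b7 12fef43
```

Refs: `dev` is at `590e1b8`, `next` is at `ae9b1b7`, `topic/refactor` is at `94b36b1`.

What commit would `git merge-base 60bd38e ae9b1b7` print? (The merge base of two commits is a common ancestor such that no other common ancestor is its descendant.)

Ancestors of 60bd38e: {12fef43, 4367d91, 60bd38e, 8cb7b5c, 94b36b1}.
Ancestors of ae9b1b7: {12fef43, ae9b1b7}.
Common ancestors: {12fef43}.
The only common ancestor is 12fef43, so it is the merge base.

12fef43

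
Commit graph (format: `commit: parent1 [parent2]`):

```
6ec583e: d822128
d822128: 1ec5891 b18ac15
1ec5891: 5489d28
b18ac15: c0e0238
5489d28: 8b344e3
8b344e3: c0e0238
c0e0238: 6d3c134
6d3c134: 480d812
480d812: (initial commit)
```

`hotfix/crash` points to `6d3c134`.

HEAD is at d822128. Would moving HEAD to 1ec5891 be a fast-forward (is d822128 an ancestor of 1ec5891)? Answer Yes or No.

No

A fast-forward from d822128 to 1ec5891 is possible iff d822128 is an ancestor of 1ec5891.
Ancestors of 1ec5891: {1ec5891, 480d812, 5489d28, 6d3c134, 8b344e3, c0e0238}.
d822128 is not among them, so fast-forward is not possible.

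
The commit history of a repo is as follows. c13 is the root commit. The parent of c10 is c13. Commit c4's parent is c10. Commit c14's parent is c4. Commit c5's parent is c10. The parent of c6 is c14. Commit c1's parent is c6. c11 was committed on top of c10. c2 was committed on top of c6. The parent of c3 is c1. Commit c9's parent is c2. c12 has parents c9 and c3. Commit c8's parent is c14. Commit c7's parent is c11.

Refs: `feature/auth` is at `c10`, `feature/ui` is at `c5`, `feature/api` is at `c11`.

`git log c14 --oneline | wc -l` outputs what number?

4

Walking parent pointers from c14: reachable set = {c10, c13, c14, c4}.
That is 4 commits.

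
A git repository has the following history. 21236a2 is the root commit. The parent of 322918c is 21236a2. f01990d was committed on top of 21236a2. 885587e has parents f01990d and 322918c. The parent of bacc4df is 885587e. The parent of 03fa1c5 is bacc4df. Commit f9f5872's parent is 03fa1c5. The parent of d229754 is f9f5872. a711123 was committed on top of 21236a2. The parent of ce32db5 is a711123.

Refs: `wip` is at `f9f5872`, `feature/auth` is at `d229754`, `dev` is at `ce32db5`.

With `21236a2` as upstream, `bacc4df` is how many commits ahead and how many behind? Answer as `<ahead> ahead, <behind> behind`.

4 ahead, 0 behind

Reachable from bacc4df: {21236a2, 322918c, 885587e, bacc4df, f01990d}.
Reachable from 21236a2: {21236a2}.
Only in bacc4df's history (ahead): {322918c, 885587e, bacc4df, f01990d} — 4.
Only in 21236a2's history (behind): {} — 0.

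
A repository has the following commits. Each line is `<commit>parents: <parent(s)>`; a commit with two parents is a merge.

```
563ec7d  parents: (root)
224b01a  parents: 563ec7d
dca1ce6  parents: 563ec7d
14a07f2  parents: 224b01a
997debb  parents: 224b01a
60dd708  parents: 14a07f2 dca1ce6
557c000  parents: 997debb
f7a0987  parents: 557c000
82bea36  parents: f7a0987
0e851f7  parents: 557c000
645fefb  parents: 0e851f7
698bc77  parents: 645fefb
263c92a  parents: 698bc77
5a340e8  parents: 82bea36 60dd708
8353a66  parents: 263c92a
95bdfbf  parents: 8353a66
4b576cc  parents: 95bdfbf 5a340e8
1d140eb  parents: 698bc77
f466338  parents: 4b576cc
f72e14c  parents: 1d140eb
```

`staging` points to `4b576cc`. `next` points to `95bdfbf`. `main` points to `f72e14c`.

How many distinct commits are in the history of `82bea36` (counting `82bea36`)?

6

Walking parent pointers from 82bea36: reachable set = {224b01a, 557c000, 563ec7d, 82bea36, 997debb, f7a0987}.
That is 6 commits.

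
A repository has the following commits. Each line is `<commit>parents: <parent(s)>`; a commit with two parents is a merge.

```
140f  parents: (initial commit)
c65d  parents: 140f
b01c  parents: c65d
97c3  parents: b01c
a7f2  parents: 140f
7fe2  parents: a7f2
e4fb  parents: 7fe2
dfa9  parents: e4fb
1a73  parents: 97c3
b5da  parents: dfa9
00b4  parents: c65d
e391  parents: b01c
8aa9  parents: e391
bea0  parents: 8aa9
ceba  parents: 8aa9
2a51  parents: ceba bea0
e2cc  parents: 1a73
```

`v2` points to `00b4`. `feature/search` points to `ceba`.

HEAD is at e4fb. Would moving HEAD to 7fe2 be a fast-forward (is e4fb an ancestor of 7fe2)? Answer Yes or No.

A fast-forward from e4fb to 7fe2 is possible iff e4fb is an ancestor of 7fe2.
Ancestors of 7fe2: {140f, 7fe2, a7f2}.
e4fb is not among them, so fast-forward is not possible.

No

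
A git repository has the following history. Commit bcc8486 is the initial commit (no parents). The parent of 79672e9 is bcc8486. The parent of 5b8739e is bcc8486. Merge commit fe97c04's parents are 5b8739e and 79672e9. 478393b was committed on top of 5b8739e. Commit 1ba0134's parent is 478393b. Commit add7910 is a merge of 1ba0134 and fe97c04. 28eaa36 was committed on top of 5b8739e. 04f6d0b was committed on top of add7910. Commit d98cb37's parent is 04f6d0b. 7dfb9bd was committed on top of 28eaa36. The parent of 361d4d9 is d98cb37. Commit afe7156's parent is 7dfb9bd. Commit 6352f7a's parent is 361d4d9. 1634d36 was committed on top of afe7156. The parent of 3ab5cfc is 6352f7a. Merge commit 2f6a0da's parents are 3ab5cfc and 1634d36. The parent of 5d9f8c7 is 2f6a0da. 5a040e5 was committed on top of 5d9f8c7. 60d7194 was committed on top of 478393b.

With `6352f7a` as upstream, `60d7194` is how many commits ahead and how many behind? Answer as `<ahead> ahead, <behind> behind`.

1 ahead, 8 behind

Reachable from 60d7194: {478393b, 5b8739e, 60d7194, bcc8486}.
Reachable from 6352f7a: {04f6d0b, 1ba0134, 361d4d9, 478393b, 5b8739e, 6352f7a, 79672e9, add7910, bcc8486, d98cb37, fe97c04}.
Only in 60d7194's history (ahead): {60d7194} — 1.
Only in 6352f7a's history (behind): {04f6d0b, 1ba0134, 361d4d9, 6352f7a, 79672e9, add7910, d98cb37, fe97c04} — 8.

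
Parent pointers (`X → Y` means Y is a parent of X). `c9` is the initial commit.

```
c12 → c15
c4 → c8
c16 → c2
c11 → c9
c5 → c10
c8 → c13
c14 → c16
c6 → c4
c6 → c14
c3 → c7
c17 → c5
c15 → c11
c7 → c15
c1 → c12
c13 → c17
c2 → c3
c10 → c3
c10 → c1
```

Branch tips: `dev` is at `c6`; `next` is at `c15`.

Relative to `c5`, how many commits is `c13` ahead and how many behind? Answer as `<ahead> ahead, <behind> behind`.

2 ahead, 0 behind

Reachable from c13: {c1, c10, c11, c12, c13, c15, c17, c3, c5, c7, c9}.
Reachable from c5: {c1, c10, c11, c12, c15, c3, c5, c7, c9}.
Only in c13's history (ahead): {c13, c17} — 2.
Only in c5's history (behind): {} — 0.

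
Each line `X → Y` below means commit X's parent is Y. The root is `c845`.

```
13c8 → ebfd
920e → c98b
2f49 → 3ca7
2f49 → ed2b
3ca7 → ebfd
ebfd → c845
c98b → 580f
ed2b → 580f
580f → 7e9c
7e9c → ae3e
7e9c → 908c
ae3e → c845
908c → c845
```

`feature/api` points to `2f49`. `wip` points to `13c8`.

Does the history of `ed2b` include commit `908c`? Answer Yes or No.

Ancestors of ed2b (commits reachable by following parents): {580f, 7e9c, 908c, ae3e, c845, ed2b}.
908c is in that set, so it is an ancestor of ed2b.

Yes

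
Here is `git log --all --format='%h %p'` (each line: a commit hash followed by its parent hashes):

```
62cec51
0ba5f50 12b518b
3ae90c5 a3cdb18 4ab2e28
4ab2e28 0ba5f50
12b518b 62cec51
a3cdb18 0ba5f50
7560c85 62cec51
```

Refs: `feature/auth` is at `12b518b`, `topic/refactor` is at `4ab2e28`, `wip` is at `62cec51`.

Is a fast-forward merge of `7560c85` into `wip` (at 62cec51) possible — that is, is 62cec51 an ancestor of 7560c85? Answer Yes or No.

A fast-forward from 62cec51 to 7560c85 is possible iff 62cec51 is an ancestor of 7560c85.
Ancestors of 7560c85: {62cec51, 7560c85}.
62cec51 is among them, so fast-forward is possible.

Yes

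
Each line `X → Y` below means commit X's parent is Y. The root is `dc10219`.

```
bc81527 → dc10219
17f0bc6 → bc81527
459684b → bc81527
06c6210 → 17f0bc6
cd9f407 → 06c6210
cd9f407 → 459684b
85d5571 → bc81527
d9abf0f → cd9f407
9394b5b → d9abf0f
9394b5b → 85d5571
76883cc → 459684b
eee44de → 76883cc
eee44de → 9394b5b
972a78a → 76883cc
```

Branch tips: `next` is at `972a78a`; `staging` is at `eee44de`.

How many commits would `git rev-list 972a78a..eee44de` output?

Reachable from eee44de: {06c6210, 17f0bc6, 459684b, 76883cc, 85d5571, 9394b5b, bc81527, cd9f407, d9abf0f, dc10219, eee44de}.
Reachable from 972a78a: {459684b, 76883cc, 972a78a, bc81527, dc10219}.
In eee44de's history but not 972a78a's: {06c6210, 17f0bc6, 85d5571, 9394b5b, cd9f407, d9abf0f, eee44de} — 7 commits.

7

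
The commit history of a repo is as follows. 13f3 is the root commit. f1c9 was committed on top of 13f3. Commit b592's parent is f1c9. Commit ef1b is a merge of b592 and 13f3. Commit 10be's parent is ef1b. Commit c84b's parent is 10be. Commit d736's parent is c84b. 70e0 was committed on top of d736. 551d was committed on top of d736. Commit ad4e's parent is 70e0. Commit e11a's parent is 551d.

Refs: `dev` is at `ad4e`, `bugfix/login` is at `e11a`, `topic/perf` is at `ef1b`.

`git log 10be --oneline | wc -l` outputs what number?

Walking parent pointers from 10be: reachable set = {10be, 13f3, b592, ef1b, f1c9}.
That is 5 commits.

5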